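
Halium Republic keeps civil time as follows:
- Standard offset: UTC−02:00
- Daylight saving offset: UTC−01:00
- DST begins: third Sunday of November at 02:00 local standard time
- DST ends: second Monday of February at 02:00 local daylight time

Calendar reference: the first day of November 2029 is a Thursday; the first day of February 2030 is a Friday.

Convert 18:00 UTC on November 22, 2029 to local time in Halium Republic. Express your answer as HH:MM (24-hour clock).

17:00

1 November 2029 is a Thursday, so the first Sunday is November 4 and the third is November 18.
1 February 2030 is a Friday, so the first Monday is February 4 and the second is February 11.
At the standard offset (UTC−02:00), 18:00 UTC − 2h = 16:00 Halium Republic standard time.
Daylight saving runs 18 November 2029 – 11 February 2030; the standard-time date in Halium Republic, November 22, 2029, is inside that window, so Halium Republic is at UTC−01:00.
18:00 UTC − 1h = 17:00 local.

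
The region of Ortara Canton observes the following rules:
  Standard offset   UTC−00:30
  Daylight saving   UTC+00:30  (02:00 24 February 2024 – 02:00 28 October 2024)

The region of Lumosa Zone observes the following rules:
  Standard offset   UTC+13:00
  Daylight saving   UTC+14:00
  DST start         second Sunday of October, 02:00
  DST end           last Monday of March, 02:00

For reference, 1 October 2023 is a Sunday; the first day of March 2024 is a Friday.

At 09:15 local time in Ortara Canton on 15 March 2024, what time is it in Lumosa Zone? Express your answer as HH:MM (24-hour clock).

Daylight saving runs 24 February – 28 October; 15 March 2024 is inside that window, so Ortara Canton is at UTC+00:30.
09:15 Ortara Canton − 0h30m = 08:45 UTC.
1 October 2023 is a Sunday, so the first Sunday is October 1 and the second is October 8.
1 March 2024 is a Friday, so Mondays fall on 4, 11, 18, 25; the last is March 25.
At the standard offset (UTC+13:00), 08:45 UTC + 13h = 21:45 Lumosa Zone standard time.
Daylight saving runs 8 October 2023 – 25 March 2024; the standard-time date in Lumosa Zone, 15 March 2024, is inside that window, so Lumosa Zone is at UTC+14:00.
08:45 UTC + 14h = 22:45 Lumosa Zone.

22:45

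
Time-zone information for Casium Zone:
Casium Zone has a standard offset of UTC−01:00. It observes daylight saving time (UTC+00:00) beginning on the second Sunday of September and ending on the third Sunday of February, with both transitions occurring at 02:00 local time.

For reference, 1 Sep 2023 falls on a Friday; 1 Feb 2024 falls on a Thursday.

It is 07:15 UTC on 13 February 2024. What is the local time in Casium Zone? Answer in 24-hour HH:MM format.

07:15

1 September 2023 is a Friday, so the first Sunday is September 3 and the second is September 10.
1 February 2024 is a Thursday, so the first Sunday is February 4 and the third is February 18.
At the standard offset (UTC−01:00), 07:15 UTC − 1h = 06:15 Casium Zone standard time.
Daylight saving runs 10 September 2023 – 18 February 2024; the standard-time date in Casium Zone, 13 February 2024, is inside that window, so Casium Zone is at UTC+00:00.
07:15 UTC + 0h = 07:15 local.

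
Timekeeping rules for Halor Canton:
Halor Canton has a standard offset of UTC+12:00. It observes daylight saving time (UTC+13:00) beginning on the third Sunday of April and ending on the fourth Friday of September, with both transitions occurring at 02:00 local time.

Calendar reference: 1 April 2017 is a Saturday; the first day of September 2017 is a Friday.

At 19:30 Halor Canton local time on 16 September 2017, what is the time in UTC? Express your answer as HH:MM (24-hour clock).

06:30

1 April 2017 is a Saturday, so the first Sunday is April 2 and the third is April 16.
1 September 2017 is a Friday, so the first Friday is September 1 and the fourth is September 22.
16 September 2017 lies within the daylight-saving period (16 April – 22 September), so Halor Canton is on daylight time, UTC+13:00.
19:30 local − 13h = 06:30 UTC.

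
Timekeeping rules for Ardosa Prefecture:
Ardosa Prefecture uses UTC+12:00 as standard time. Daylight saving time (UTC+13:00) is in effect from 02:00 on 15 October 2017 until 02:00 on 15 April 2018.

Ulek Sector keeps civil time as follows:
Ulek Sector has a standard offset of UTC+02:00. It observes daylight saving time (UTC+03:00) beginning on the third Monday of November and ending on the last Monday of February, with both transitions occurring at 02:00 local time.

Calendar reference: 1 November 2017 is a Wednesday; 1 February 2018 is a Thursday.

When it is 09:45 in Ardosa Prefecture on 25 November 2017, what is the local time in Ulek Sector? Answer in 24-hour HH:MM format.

25 November 2017 lies within the daylight-saving period (15 October 2017 – 15 April 2018), so Ardosa Prefecture is on daylight time, UTC+13:00.
09:45 Ardosa Prefecture − 13h = 20:45 UTC (rolling into the previous day, 24 November 2017).
1 November 2017 is a Wednesday, so the first Monday is November 6 and the third is November 20.
1 February 2018 is a Thursday, so Mondays fall on 5, 12, 19, 26; the last is February 26.
At the standard offset (UTC+02:00), 20:45 UTC + 2h = 22:45 Ulek Sector standard time.
The standard-time date in Ulek Sector, 24 November 2017, falls between 20 November 2017 and 26 February 2018, so daylight saving is in effect and Ulek Sector is at UTC+03:00.
20:45 UTC + 3h = 23:45 Ulek Sector.

23:45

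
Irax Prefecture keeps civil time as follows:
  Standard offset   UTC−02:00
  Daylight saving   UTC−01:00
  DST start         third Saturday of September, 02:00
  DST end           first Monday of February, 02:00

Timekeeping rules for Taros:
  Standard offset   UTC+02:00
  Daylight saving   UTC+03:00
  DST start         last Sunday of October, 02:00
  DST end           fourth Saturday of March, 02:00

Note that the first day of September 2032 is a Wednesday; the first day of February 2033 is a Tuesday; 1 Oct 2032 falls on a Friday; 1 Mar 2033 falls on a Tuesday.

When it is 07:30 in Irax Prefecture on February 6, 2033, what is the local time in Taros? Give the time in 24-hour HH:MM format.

11:30

1 September 2032 is a Wednesday, so the first Saturday is September 4 and the third is September 18.
1 February 2033 is a Tuesday, so the first Monday is February 7.
Daylight saving runs 18 September 2032 – 7 February 2033; February 6, 2033 is inside that window, so Irax Prefecture is at UTC−01:00.
07:30 Irax Prefecture + 1h = 08:30 UTC.
1 October 2032 is a Friday, so Sundays fall on 3, 10, 17, 24, 31; the last is October 31.
1 March 2033 is a Tuesday, so the first Saturday is March 5 and the fourth is March 26.
At the standard offset (UTC+02:00), 08:30 UTC + 2h = 10:30 Taros standard time.
The standard-time date in Taros, February 6, 2033, lies within the daylight-saving period (31 October 2032 – 26 March 2033), so Taros is on daylight time, UTC+03:00.
08:30 UTC + 3h = 11:30 Taros.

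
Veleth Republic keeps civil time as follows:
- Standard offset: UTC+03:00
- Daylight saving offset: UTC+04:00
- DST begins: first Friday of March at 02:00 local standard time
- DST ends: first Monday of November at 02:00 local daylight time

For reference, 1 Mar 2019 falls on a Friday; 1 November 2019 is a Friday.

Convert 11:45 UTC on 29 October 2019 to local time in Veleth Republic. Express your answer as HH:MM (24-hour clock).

15:45

1 March 2019 is a Friday, so the first Friday is March 1.
1 November 2019 is a Friday, so the first Monday is November 4.
At the standard offset (UTC+03:00), 11:45 UTC + 3h = 14:45 Veleth Republic standard time.
The standard-time date in Veleth Republic, 29 October 2019, falls between 1 March and 4 November, so daylight saving is in effect and Veleth Republic is at UTC+04:00.
11:45 UTC + 4h = 15:45 local.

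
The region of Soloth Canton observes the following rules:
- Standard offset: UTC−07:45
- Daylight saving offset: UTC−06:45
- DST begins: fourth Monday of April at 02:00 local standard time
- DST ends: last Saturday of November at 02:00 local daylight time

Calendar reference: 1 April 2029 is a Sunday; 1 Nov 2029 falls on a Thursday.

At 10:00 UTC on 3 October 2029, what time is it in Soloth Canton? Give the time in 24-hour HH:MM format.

03:15

1 April 2029 is a Sunday, so the first Monday is April 2 and the fourth is April 23.
1 November 2029 is a Thursday, so Saturdays fall on 3, 10, 17, 24; the last is November 24.
At the standard offset (UTC−07:45), 10:00 UTC − 7h45m = 02:15 Soloth Canton standard time.
Daylight saving runs 23 April – 24 November; the standard-time date in Soloth Canton, 3 October 2029, is inside that window, so Soloth Canton is at UTC−06:45.
10:00 UTC − 6h45m = 03:15 local.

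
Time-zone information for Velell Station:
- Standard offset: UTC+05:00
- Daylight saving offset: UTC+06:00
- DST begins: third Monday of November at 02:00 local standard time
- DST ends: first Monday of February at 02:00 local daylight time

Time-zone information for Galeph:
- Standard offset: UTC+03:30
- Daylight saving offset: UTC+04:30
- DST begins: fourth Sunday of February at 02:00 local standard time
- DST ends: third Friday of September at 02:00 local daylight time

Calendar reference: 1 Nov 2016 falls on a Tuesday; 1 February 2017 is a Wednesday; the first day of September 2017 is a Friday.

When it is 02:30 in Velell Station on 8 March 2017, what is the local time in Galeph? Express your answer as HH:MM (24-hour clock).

1 November 2016 is a Tuesday, so the first Monday is November 7 and the third is November 21.
1 February 2017 is a Wednesday, so the first Monday is February 6.
8 March 2017 does not fall between 21 November 2016 and 6 February 2017, so daylight saving is not in effect and Velell Station is at UTC+05:00.
02:30 Velell Station − 5h = 21:30 UTC (rolling into the previous day, 7 March 2017).
1 February 2017 is a Wednesday, so the first Sunday is February 5 and the fourth is February 26.
1 September 2017 is a Friday, so the first Friday is September 1 and the third is September 15.
At the standard offset (UTC+03:30), 21:30 UTC + 3h30m = 01:00 Galeph standard time (rolling into the next day, 8 March 2017).
The standard-time date in Galeph, 8 March 2017, falls between 26 February and 15 September, so daylight saving is in effect and Galeph is at UTC+04:30.
21:30 UTC + 4h30m = 02:00 Galeph (rolling into the next day, 8 March 2017).

02:00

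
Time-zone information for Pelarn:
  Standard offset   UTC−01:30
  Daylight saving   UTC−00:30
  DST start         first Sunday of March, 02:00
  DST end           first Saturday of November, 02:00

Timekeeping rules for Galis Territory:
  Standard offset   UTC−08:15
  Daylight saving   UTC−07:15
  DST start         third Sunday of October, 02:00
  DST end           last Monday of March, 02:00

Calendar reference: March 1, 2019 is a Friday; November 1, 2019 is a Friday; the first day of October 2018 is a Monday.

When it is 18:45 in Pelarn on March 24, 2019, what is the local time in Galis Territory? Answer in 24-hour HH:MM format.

1 March 2019 is a Friday, so the first Sunday is March 3.
1 November 2019 is a Friday, so the first Saturday is November 2.
Daylight saving runs 3 March – 2 November; March 24, 2019 is inside that window, so Pelarn is at UTC−00:30.
18:45 Pelarn + 0h30m = 19:15 UTC.
1 October 2018 is a Monday, so the first Sunday is October 7 and the third is October 21.
1 March 2019 is a Friday, so Mondays fall on 4, 11, 18, 25; the last is March 25.
At the standard offset (UTC−08:15), 19:15 UTC − 8h15m = 11:00 Galis Territory standard time.
The standard-time date in Galis Territory, March 24, 2019, lies within the daylight-saving period (21 October 2018 – 25 March 2019), so Galis Territory is on daylight time, UTC−07:15.
19:15 UTC − 7h15m = 12:00 Galis Territory.

12:00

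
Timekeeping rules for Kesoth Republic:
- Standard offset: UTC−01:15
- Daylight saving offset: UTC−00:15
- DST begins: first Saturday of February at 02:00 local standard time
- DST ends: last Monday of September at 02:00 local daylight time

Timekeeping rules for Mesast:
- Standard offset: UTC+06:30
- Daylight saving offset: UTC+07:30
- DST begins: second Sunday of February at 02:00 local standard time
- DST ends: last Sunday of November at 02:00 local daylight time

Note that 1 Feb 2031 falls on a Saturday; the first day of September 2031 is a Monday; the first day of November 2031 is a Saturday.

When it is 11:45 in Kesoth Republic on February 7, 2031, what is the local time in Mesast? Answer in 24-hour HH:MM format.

1 February 2031 is a Saturday, so the first Saturday is February 1.
1 September 2031 is a Monday, so Mondays fall on 1, 8, 15, 22, 29; the last is September 29.
February 7, 2031 falls between 1 February and 29 September, so daylight saving is in effect and Kesoth Republic is at UTC−00:15.
11:45 Kesoth Republic + 0h15m = 12:00 UTC.
1 February 2031 is a Saturday, so the first Sunday is February 2 and the second is February 9.
1 November 2031 is a Saturday, so Sundays fall on 2, 9, 16, 23, 30; the last is November 30.
At the standard offset (UTC+06:30), 12:00 UTC + 6h30m = 18:30 Mesast standard time.
Daylight saving runs 9 February – 30 November; the standard-time date in Mesast, February 7, 2031, is outside that window, so Mesast is on standard time at UTC+06:30.
12:00 UTC + 6h30m = 18:30 Mesast.

18:30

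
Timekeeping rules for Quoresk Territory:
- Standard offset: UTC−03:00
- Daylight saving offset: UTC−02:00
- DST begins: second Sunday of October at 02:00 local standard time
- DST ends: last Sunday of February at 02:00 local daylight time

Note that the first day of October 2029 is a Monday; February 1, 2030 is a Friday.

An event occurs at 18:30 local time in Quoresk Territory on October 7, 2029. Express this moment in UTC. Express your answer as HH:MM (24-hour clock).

1 October 2029 is a Monday, so the first Sunday is October 7 and the second is October 14.
1 February 2030 is a Friday, so Sundays fall on 3, 10, 17, 24; the last is February 24.
Daylight saving runs 14 October 2029 – 24 February 2030; October 7, 2029 is outside that window, so Quoresk Territory is on standard time at UTC−03:00.
18:30 local + 3h = 21:30 UTC.

21:30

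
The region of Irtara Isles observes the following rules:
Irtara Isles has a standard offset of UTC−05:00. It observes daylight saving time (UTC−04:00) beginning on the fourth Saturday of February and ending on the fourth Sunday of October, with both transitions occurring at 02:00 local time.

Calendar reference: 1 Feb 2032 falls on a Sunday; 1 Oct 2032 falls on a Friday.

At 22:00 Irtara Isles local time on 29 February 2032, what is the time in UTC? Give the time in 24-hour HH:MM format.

02:00

1 February 2032 is a Sunday, so the first Saturday is February 7 and the fourth is February 28.
1 October 2032 is a Friday, so the first Sunday is October 3 and the fourth is October 24.
29 February 2032 falls between 28 February and 24 October, so daylight saving is in effect and Irtara Isles is at UTC−04:00.
22:00 local + 4h = 02:00 UTC (rolling into the next day, 1 March 2032).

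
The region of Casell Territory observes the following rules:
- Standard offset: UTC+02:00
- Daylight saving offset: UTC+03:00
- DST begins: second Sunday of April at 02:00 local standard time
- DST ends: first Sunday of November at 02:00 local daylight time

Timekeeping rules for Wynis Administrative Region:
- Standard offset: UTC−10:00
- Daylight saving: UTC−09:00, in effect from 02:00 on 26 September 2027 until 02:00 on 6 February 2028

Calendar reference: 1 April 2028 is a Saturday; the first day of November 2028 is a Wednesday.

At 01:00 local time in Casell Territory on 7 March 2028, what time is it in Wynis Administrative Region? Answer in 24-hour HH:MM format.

1 April 2028 is a Saturday, so the first Sunday is April 2 and the second is April 9.
1 November 2028 is a Wednesday, so the first Sunday is November 5.
7 March 2028 is outside the daylight-saving period (9 April – 5 November), so Casell Territory is on standard time, UTC+02:00.
01:00 Casell Territory − 2h = 23:00 UTC (rolling into the previous day, 6 March 2028).
At the standard offset (UTC−10:00), 23:00 UTC − 10h = 13:00 Wynis Administrative Region standard time.
The standard-time date in Wynis Administrative Region, 6 March 2028, is outside the daylight-saving period (26 September 2027 – 6 February 2028), so Wynis Administrative Region is on standard time, UTC−10:00.
23:00 UTC − 10h = 13:00 Wynis Administrative Region.

13:00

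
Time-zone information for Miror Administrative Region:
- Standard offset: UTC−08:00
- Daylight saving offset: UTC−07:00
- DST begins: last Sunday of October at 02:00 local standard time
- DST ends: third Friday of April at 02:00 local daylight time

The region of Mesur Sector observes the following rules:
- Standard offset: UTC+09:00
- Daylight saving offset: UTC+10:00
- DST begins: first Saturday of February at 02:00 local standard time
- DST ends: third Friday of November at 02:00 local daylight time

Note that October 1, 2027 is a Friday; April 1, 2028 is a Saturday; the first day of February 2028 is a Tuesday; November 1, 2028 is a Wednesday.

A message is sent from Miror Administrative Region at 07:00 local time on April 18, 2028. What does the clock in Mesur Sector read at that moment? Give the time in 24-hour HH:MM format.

00:00

1 October 2027 is a Friday, so Sundays fall on 3, 10, 17, 24, 31; the last is October 31.
1 April 2028 is a Saturday, so the first Friday is April 7 and the third is April 21.
Daylight saving runs 31 October 2027 – 21 April 2028; April 18, 2028 is inside that window, so Miror Administrative Region is at UTC−07:00.
07:00 Miror Administrative Region + 7h = 14:00 UTC.
1 February 2028 is a Tuesday, so the first Saturday is February 5.
1 November 2028 is a Wednesday, so the first Friday is November 3 and the third is November 17.
At the standard offset (UTC+09:00), 14:00 UTC + 9h = 23:00 Mesur Sector standard time.
The standard-time date in Mesur Sector, April 18, 2028, falls between 5 February and 17 November, so daylight saving is in effect and Mesur Sector is at UTC+10:00.
14:00 UTC + 10h = 00:00 Mesur Sector (rolling into the next day, 19 April 2028).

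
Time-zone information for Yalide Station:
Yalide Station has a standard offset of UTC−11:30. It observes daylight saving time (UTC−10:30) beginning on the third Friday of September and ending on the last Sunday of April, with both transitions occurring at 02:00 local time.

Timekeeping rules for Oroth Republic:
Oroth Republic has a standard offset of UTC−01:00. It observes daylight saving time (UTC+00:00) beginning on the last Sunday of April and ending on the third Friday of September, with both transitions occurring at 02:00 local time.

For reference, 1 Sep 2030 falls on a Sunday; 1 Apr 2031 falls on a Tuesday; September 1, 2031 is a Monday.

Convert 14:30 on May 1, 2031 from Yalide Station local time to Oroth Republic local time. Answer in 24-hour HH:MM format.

1 September 2030 is a Sunday, so the first Friday is September 6 and the third is September 20.
1 April 2031 is a Tuesday, so Sundays fall on 6, 13, 20, 27; the last is April 27.
May 1, 2031 is outside the daylight-saving period (20 September 2030 – 27 April 2031), so Yalide Station is on standard time, UTC−11:30.
14:30 Yalide Station + 11h30m = 02:00 UTC (rolling into the next day, 2 May 2031).
1 April 2031 is a Tuesday, so Sundays fall on 6, 13, 20, 27; the last is April 27.
1 September 2031 is a Monday, so the first Friday is September 5 and the third is September 19.
At the standard offset (UTC−01:00), 02:00 UTC − 1h = 01:00 Oroth Republic standard time.
The standard-time date in Oroth Republic, May 2, 2031, falls between 27 April and 19 September, so daylight saving is in effect and Oroth Republic is at UTC+00:00.
02:00 UTC + 0h = 02:00 Oroth Republic.

02:00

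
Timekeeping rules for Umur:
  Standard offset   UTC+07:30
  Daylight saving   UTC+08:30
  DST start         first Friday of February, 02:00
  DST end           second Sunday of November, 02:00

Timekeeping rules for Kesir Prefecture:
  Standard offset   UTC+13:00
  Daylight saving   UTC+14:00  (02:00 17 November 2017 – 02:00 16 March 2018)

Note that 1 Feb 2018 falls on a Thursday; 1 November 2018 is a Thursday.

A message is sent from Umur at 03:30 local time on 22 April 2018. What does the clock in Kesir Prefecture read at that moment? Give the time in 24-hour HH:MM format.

1 February 2018 is a Thursday, so the first Friday is February 2.
1 November 2018 is a Thursday, so the first Sunday is November 4 and the second is November 11.
22 April 2018 lies within the daylight-saving period (2 February – 11 November), so Umur is on daylight time, UTC+08:30.
03:30 Umur − 8h30m = 19:00 UTC (rolling into the previous day, 21 April 2018).
At the standard offset (UTC+13:00), 19:00 UTC + 13h = 08:00 Kesir Prefecture standard time (rolling into the next day, 22 April 2018).
Daylight saving runs 17 November 2017 – 16 March 2018; the standard-time date in Kesir Prefecture, 22 April 2018, is outside that window, so Kesir Prefecture is on standard time at UTC+13:00.
19:00 UTC + 13h = 08:00 Kesir Prefecture (rolling into the next day, 22 April 2018).

08:00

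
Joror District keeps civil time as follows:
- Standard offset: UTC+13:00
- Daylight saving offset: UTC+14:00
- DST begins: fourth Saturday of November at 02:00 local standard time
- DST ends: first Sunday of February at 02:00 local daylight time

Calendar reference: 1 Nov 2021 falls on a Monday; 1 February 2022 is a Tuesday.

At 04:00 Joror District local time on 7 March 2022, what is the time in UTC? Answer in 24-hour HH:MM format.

1 November 2021 is a Monday, so the first Saturday is November 6 and the fourth is November 27.
1 February 2022 is a Tuesday, so the first Sunday is February 6.
7 March 2022 does not fall between 27 November 2021 and 6 February 2022, so daylight saving is not in effect and Joror District is at UTC+13:00.
04:00 local − 13h = 15:00 UTC (rolling into the previous day, 6 March 2022).

15:00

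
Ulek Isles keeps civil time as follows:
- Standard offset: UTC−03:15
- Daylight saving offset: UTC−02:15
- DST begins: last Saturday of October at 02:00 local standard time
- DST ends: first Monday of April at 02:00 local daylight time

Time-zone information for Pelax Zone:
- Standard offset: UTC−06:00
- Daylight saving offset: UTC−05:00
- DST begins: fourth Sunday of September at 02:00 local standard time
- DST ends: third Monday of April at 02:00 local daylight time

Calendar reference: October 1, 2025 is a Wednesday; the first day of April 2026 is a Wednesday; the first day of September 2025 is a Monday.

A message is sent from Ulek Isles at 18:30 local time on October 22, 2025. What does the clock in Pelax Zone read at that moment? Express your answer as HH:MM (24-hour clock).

16:45

1 October 2025 is a Wednesday, so Saturdays fall on 4, 11, 18, 25; the last is October 25.
1 April 2026 is a Wednesday, so the first Monday is April 6.
October 22, 2025 is outside the daylight-saving period (25 October 2025 – 6 April 2026), so Ulek Isles is on standard time, UTC−03:15.
18:30 Ulek Isles + 3h15m = 21:45 UTC.
1 September 2025 is a Monday, so the first Sunday is September 7 and the fourth is September 28.
1 April 2026 is a Wednesday, so the first Monday is April 6 and the third is April 20.
At the standard offset (UTC−06:00), 21:45 UTC − 6h = 15:45 Pelax Zone standard time.
The standard-time date in Pelax Zone, October 22, 2025, lies within the daylight-saving period (28 September 2025 – 20 April 2026), so Pelax Zone is on daylight time, UTC−05:00.
21:45 UTC − 5h = 16:45 Pelax Zone.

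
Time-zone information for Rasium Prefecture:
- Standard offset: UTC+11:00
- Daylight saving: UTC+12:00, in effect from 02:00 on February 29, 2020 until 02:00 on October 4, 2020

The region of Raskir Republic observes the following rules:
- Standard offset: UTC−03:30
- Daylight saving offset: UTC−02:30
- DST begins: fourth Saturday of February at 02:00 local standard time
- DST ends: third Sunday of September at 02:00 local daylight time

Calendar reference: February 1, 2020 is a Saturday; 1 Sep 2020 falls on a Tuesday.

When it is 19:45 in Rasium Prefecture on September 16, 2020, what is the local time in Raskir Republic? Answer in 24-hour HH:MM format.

05:15

Daylight saving runs 29 February – 4 October; September 16, 2020 is inside that window, so Rasium Prefecture is at UTC+12:00.
19:45 Rasium Prefecture − 12h = 07:45 UTC.
1 February 2020 is a Saturday, so the first Saturday is February 1 and the fourth is February 22.
1 September 2020 is a Tuesday, so the first Sunday is September 6 and the third is September 20.
At the standard offset (UTC−03:30), 07:45 UTC − 3h30m = 04:15 Raskir Republic standard time.
The standard-time date in Raskir Republic, September 16, 2020, falls between 22 February and 20 September, so daylight saving is in effect and Raskir Republic is at UTC−02:30.
07:45 UTC − 2h30m = 05:15 Raskir Republic.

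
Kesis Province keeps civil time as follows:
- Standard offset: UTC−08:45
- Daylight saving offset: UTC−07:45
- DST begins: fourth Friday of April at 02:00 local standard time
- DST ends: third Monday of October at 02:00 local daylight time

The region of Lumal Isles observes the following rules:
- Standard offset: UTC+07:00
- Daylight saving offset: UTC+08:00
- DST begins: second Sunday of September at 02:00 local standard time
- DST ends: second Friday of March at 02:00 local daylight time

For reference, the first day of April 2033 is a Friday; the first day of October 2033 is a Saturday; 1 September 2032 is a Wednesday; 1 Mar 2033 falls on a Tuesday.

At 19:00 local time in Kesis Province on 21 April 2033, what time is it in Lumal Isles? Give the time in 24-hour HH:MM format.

1 April 2033 is a Friday, so the first Friday is April 1 and the fourth is April 22.
1 October 2033 is a Saturday, so the first Monday is October 3 and the third is October 17.
21 April 2033 does not fall between 22 April and 17 October, so daylight saving is not in effect and Kesis Province is at UTC−08:45.
19:00 Kesis Province + 8h45m = 03:45 UTC (rolling into the next day, 22 April 2033).
1 September 2032 is a Wednesday, so the first Sunday is September 5 and the second is September 12.
1 March 2033 is a Tuesday, so the first Friday is March 4 and the second is March 11.
At the standard offset (UTC+07:00), 03:45 UTC + 7h = 10:45 Lumal Isles standard time.
Daylight saving runs 12 September 2032 – 11 March 2033; the standard-time date in Lumal Isles, 22 April 2033, is outside that window, so Lumal Isles is on standard time at UTC+07:00.
03:45 UTC + 7h = 10:45 Lumal Isles.

10:45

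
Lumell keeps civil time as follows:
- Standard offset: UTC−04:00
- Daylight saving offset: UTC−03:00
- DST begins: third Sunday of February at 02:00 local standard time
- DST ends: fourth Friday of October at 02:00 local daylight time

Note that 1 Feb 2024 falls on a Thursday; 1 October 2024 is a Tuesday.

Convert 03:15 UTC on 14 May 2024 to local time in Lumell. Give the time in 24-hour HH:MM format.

1 February 2024 is a Thursday, so the first Sunday is February 4 and the third is February 18.
1 October 2024 is a Tuesday, so the first Friday is October 4 and the fourth is October 25.
At the standard offset (UTC−04:00), 03:15 UTC − 4h = 23:15 Lumell standard time (rolling into the previous day, 13 May 2024).
The standard-time date in Lumell, 13 May 2024, lies within the daylight-saving period (18 February – 25 October), so Lumell is on daylight time, UTC−03:00.
03:15 UTC − 3h = 00:15 local.

00:15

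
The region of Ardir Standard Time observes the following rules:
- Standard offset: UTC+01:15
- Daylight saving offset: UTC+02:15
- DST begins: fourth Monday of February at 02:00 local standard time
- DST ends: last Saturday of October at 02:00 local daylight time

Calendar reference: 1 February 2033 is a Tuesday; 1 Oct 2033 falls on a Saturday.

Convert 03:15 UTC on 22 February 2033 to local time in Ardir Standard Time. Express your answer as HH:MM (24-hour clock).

1 February 2033 is a Tuesday, so the first Monday is February 7 and the fourth is February 28.
1 October 2033 is a Saturday, so Saturdays fall on 1, 8, 15, 22, 29; the last is October 29.
At the standard offset (UTC+01:15), 03:15 UTC + 1h15m = 04:30 Ardir Standard Time standard time.
The standard-time date in Ardir Standard Time, 22 February 2033, does not fall between 28 February and 29 October, so daylight saving is not in effect and Ardir Standard Time is at UTC+01:15.
03:15 UTC + 1h15m = 04:30 local.

04:30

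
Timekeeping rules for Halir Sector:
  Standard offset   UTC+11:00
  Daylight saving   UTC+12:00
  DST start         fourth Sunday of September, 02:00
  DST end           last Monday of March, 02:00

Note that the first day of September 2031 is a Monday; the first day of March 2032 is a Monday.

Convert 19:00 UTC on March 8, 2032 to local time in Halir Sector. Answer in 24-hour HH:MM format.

07:00

1 September 2031 is a Monday, so the first Sunday is September 7 and the fourth is September 28.
1 March 2032 is a Monday, so Mondays fall on 1, 8, 15, 22, 29; the last is March 29.
At the standard offset (UTC+11:00), 19:00 UTC + 11h = 06:00 Halir Sector standard time (rolling into the next day, 9 March 2032).
Daylight saving runs 28 September 2031 – 29 March 2032; the standard-time date in Halir Sector, March 9, 2032, is inside that window, so Halir Sector is at UTC+12:00.
19:00 UTC + 12h = 07:00 local (rolling into the next day, 9 March 2032).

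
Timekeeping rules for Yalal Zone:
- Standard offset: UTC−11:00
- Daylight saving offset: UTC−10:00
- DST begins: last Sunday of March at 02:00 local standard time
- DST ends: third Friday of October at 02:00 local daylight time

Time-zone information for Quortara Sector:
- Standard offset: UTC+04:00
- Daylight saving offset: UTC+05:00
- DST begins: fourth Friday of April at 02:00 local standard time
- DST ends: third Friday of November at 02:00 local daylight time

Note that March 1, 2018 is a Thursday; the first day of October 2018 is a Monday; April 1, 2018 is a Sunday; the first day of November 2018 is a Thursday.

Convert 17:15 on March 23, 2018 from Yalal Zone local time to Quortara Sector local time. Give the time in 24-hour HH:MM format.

08:15

1 March 2018 is a Thursday, so Sundays fall on 4, 11, 18, 25; the last is March 25.
1 October 2018 is a Monday, so the first Friday is October 5 and the third is October 19.
March 23, 2018 is outside the daylight-saving period (25 March – 19 October), so Yalal Zone is on standard time, UTC−11:00.
17:15 Yalal Zone + 11h = 04:15 UTC (rolling into the next day, 24 March 2018).
1 April 2018 is a Sunday, so the first Friday is April 6 and the fourth is April 27.
1 November 2018 is a Thursday, so the first Friday is November 2 and the third is November 16.
At the standard offset (UTC+04:00), 04:15 UTC + 4h = 08:15 Quortara Sector standard time.
Daylight saving runs 27 April – 16 November; the standard-time date in Quortara Sector, March 24, 2018, is outside that window, so Quortara Sector is on standard time at UTC+04:00.
04:15 UTC + 4h = 08:15 Quortara Sector.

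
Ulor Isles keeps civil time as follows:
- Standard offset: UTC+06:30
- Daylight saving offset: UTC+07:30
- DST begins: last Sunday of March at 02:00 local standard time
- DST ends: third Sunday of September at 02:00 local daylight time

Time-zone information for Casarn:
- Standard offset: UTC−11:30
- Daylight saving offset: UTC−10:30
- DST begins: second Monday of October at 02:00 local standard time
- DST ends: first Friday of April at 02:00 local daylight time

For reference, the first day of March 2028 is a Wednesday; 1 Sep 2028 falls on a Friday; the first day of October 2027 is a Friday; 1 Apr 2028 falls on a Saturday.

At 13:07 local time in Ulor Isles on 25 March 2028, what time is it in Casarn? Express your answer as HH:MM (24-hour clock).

20:07

1 March 2028 is a Wednesday, so Sundays fall on 5, 12, 19, 26; the last is March 26.
1 September 2028 is a Friday, so the first Sunday is September 3 and the third is September 17.
25 March 2028 is outside the daylight-saving period (26 March – 17 September), so Ulor Isles is on standard time, UTC+06:30.
13:07 Ulor Isles − 6h30m = 06:37 UTC.
1 October 2027 is a Friday, so the first Monday is October 4 and the second is October 11.
1 April 2028 is a Saturday, so the first Friday is April 7.
At the standard offset (UTC−11:30), 06:37 UTC − 11h30m = 19:07 Casarn standard time (rolling into the previous day, 24 March 2028).
The standard-time date in Casarn, 24 March 2028, lies within the daylight-saving period (11 October 2027 – 7 April 2028), so Casarn is on daylight time, UTC−10:30.
06:37 UTC − 10h30m = 20:07 Casarn (rolling into the previous day, 24 March 2028).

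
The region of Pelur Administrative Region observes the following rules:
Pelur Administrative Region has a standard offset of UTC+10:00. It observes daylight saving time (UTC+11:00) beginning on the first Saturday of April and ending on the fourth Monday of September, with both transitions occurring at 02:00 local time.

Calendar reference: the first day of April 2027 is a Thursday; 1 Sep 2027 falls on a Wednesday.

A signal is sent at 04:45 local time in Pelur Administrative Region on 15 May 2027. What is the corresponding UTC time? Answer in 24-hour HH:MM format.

17:45

1 April 2027 is a Thursday, so the first Saturday is April 3.
1 September 2027 is a Wednesday, so the first Monday is September 6 and the fourth is September 27.
15 May 2027 lies within the daylight-saving period (3 April – 27 September), so Pelur Administrative Region is on daylight time, UTC+11:00.
04:45 local − 11h = 17:45 UTC (rolling into the previous day, 14 May 2027).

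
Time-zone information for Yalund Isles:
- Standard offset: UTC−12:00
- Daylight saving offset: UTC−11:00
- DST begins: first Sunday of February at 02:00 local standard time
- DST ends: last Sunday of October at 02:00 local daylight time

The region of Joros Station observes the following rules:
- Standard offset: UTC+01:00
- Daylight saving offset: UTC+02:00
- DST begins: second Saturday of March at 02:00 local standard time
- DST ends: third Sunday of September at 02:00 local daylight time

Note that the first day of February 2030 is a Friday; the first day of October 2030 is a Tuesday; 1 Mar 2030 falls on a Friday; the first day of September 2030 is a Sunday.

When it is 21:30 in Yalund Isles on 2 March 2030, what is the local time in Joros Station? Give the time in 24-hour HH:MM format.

09:30

1 February 2030 is a Friday, so the first Sunday is February 3.
1 October 2030 is a Tuesday, so Sundays fall on 6, 13, 20, 27; the last is October 27.
2 March 2030 falls between 3 February and 27 October, so daylight saving is in effect and Yalund Isles is at UTC−11:00.
21:30 Yalund Isles + 11h = 08:30 UTC (rolling into the next day, 3 March 2030).
1 March 2030 is a Friday, so the first Saturday is March 2 and the second is March 9.
1 September 2030 is a Sunday, so the first Sunday is September 1 and the third is September 15.
At the standard offset (UTC+01:00), 08:30 UTC + 1h = 09:30 Joros Station standard time.
The standard-time date in Joros Station, 3 March 2030, does not fall between 9 March and 15 September, so daylight saving is not in effect and Joros Station is at UTC+01:00.
08:30 UTC + 1h = 09:30 Joros Station.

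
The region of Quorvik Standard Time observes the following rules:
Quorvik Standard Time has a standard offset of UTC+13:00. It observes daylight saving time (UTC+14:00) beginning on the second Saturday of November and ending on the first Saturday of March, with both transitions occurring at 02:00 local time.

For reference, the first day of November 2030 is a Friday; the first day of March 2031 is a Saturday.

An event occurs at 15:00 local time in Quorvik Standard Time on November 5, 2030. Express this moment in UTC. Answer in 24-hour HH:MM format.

02:00

1 November 2030 is a Friday, so the first Saturday is November 2 and the second is November 9.
1 March 2031 is a Saturday, so the first Saturday is March 1.
November 5, 2030 does not fall between 9 November 2030 and 1 March 2031, so daylight saving is not in effect and Quorvik Standard Time is at UTC+13:00.
15:00 local − 13h = 02:00 UTC.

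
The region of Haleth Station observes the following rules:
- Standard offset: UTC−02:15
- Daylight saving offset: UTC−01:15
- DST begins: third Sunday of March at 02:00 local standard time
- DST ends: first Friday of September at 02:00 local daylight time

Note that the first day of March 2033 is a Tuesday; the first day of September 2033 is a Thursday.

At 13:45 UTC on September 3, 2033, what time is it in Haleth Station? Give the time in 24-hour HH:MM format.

11:30

1 March 2033 is a Tuesday, so the first Sunday is March 6 and the third is March 20.
1 September 2033 is a Thursday, so the first Friday is September 2.
At the standard offset (UTC−02:15), 13:45 UTC − 2h15m = 11:30 Haleth Station standard time.
The standard-time date in Haleth Station, September 3, 2033, does not fall between 20 March and 2 September, so daylight saving is not in effect and Haleth Station is at UTC−02:15.
13:45 UTC − 2h15m = 11:30 local.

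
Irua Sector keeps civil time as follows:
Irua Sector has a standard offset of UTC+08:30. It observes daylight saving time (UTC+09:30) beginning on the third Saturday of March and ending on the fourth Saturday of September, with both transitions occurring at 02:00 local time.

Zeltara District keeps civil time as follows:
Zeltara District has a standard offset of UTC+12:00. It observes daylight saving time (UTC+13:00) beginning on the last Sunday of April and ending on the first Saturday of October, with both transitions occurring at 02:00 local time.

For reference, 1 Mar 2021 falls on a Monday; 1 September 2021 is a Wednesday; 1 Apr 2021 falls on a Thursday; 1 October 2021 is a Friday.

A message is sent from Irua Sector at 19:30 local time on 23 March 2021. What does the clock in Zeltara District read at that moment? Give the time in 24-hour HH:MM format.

1 March 2021 is a Monday, so the first Saturday is March 6 and the third is March 20.
1 September 2021 is a Wednesday, so the first Saturday is September 4 and the fourth is September 25.
23 March 2021 lies within the daylight-saving period (20 March – 25 September), so Irua Sector is on daylight time, UTC+09:30.
19:30 Irua Sector − 9h30m = 10:00 UTC.
1 April 2021 is a Thursday, so Sundays fall on 4, 11, 18, 25; the last is April 25.
1 October 2021 is a Friday, so the first Saturday is October 2.
At the standard offset (UTC+12:00), 10:00 UTC + 12h = 22:00 Zeltara District standard time.
The standard-time date in Zeltara District, 23 March 2021, is outside the daylight-saving period (25 April – 2 October), so Zeltara District is on standard time, UTC+12:00.
10:00 UTC + 12h = 22:00 Zeltara District.

22:00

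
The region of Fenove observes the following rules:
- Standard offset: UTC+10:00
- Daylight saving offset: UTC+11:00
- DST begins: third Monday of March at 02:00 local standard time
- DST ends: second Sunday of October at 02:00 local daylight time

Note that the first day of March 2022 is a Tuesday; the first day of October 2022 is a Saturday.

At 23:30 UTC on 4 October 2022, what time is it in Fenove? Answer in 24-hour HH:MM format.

1 March 2022 is a Tuesday, so the first Monday is March 7 and the third is March 21.
1 October 2022 is a Saturday, so the first Sunday is October 2 and the second is October 9.
At the standard offset (UTC+10:00), 23:30 UTC + 10h = 09:30 Fenove standard time (rolling into the next day, 5 October 2022).
The standard-time date in Fenove, 5 October 2022, lies within the daylight-saving period (21 March – 9 October), so Fenove is on daylight time, UTC+11:00.
23:30 UTC + 11h = 10:30 local (rolling into the next day, 5 October 2022).

10:30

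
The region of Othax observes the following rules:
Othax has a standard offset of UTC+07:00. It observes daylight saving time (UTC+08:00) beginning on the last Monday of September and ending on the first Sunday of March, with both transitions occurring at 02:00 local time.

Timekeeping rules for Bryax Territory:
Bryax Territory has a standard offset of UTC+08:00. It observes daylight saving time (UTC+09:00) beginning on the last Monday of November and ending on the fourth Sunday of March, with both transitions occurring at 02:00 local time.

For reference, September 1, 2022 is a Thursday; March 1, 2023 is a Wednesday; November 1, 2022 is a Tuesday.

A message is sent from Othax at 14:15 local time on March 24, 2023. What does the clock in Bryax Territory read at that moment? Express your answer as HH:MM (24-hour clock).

16:15

1 September 2022 is a Thursday, so Mondays fall on 5, 12, 19, 26; the last is September 26.
1 March 2023 is a Wednesday, so the first Sunday is March 5.
March 24, 2023 does not fall between 26 September 2022 and 5 March 2023, so daylight saving is not in effect and Othax is at UTC+07:00.
14:15 Othax − 7h = 07:15 UTC.
1 November 2022 is a Tuesday, so Mondays fall on 7, 14, 21, 28; the last is November 28.
1 March 2023 is a Wednesday, so the first Sunday is March 5 and the fourth is March 26.
At the standard offset (UTC+08:00), 07:15 UTC + 8h = 15:15 Bryax Territory standard time.
The standard-time date in Bryax Territory, March 24, 2023, lies within the daylight-saving period (28 November 2022 – 26 March 2023), so Bryax Territory is on daylight time, UTC+09:00.
07:15 UTC + 9h = 16:15 Bryax Territory.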